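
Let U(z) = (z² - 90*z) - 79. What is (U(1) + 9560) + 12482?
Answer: 21874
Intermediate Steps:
U(z) = -79 + z² - 90*z
(U(1) + 9560) + 12482 = ((-79 + 1² - 90*1) + 9560) + 12482 = ((-79 + 1 - 90) + 9560) + 12482 = (-168 + 9560) + 12482 = 9392 + 12482 = 21874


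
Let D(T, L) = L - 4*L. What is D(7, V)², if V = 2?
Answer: 36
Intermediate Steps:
D(T, L) = -3*L
D(7, V)² = (-3*2)² = (-6)² = 36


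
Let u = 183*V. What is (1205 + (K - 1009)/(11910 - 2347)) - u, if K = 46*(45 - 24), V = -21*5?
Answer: 195276417/9563 ≈ 20420.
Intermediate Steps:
V = -105
u = -19215 (u = 183*(-105) = -19215)
K = 966 (K = 46*21 = 966)
(1205 + (K - 1009)/(11910 - 2347)) - u = (1205 + (966 - 1009)/(11910 - 2347)) - 1*(-19215) = (1205 - 43/9563) + 19215 = 11523372/9563 + 19215 = 195276417/9563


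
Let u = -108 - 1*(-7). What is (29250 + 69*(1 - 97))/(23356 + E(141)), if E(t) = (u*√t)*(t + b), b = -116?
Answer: -528452856/353460389 - 57130650*√141/353460389 ≈ -3.4144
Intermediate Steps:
u = -101 (u = -108 + 7 = -101)
E(t) = -101*√t*(-116 + t) (E(t) = (-101*√t)*(t - 116) = (-101*√t)*(-116 + t) = -101*√t*(-116 + t))
(29250 + 69*(1 - 97))/(23356 + E(141)) = (29250 + 69*(1 - 97))/(23356 + 101*√141*(116 - 1*141)) = (29250 + 69*(-96))/(23356 + 101*√141*(116 - 141)) = (29250 - 6624)/(23356 + 101*√141*(-25)) = 22626/(23356 - 2525*√141)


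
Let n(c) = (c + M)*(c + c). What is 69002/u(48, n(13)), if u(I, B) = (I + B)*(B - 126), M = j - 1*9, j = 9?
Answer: 34501/40916 ≈ 0.84321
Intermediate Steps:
M = 0 (M = 9 - 1*9 = 9 - 9 = 0)
n(c) = 2*c**2 (n(c) = (c + 0)*(c + c) = c*(2*c) = 2*c**2)
u(I, B) = (-126 + B)*(B + I) (u(I, B) = (B + I)*(-126 + B) = (-126 + B)*(B + I))
69002/u(48, n(13)) = 69002/((2*13**2)**2 - 252*13**2 - 126*48 + (2*13**2)*48) = 69002/((2*169)**2 - 252*169 - 6048 + (2*169)*48) = 69002/(338**2 - 126*338 - 6048 + 338*48) = 69002/(114244 - 42588 - 6048 + 16224) = 69002/81832 = 69002*(1/81832) = 34501/40916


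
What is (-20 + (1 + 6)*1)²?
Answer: 169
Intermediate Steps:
(-20 + (1 + 6)*1)² = (-20 + 7*1)² = (-20 + 7)² = (-13)² = 169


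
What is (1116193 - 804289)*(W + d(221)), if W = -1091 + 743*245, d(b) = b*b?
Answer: 71670860640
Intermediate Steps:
d(b) = b²
W = 180944 (W = -1091 + 182035 = 180944)
(1116193 - 804289)*(W + d(221)) = (1116193 - 804289)*(180944 + 221²) = 311904*(180944 + 48841) = 311904*229785 = 71670860640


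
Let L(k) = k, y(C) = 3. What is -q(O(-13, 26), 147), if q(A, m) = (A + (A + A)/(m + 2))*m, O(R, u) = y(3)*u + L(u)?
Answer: -2308488/149 ≈ -15493.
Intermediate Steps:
O(R, u) = 4*u (O(R, u) = 3*u + u = 4*u)
q(A, m) = m*(A + 2*A/(2 + m)) (q(A, m) = (A + (2*A)/(2 + m))*m = (A + 2*A/(2 + m))*m = m*(A + 2*A/(2 + m)))
-q(O(-13, 26), 147) = -4*26*147*(4 + 147)/(2 + 147) = -104*147*151/149 = -1*2308488/149 = -2308488/149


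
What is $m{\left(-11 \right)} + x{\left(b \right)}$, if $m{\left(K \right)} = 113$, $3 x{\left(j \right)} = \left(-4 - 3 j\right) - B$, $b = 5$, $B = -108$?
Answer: $\frac{428}{3} \approx 142.67$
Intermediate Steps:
$x{\left(j \right)} = \frac{104}{3} - j$ ($x{\left(j \right)} = \frac{\left(-4 - 3 j\right) - -108}{3} = \frac{\left(-4 - 3 j\right) + 108}{3} = \frac{104 - 3 j}{3} = \frac{104}{3} - j$)
$m{\left(-11 \right)} + x{\left(b \right)} = 113 + \left(\frac{104}{3} - 5\right) = 113 + \frac{89}{3} = \frac{428}{3}$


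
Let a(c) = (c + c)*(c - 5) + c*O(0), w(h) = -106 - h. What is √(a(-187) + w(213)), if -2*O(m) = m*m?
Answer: √71489 ≈ 267.37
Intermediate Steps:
O(m) = -m²/2 (O(m) = -m*m/2 = -m²/2)
a(c) = 2*c*(-5 + c) (a(c) = (c + c)*(c - 5) + c*(-½*0²) = (2*c)*(-5 + c) + c*(-½*0) = 2*c*(-5 + c) + c*0 = 2*c*(-5 + c) + 0 = 2*c*(-5 + c))
√(a(-187) + w(213)) = √(2*(-187)*(-5 - 187) + (-106 - 1*213)) = √(2*(-187)*(-192) + (-106 - 213)) = √(71808 - 319) = √71489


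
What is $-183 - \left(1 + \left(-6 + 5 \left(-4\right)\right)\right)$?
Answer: $-158$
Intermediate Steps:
$-183 - \left(1 + \left(-6 + 5 \left(-4\right)\right)\right) = -183 - \left(1 - 26\right) = -183 - -25 = -183 + 25 = -158$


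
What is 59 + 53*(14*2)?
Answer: 1543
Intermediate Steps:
59 + 53*(14*2) = 59 + 53*28 = 59 + 1484 = 1543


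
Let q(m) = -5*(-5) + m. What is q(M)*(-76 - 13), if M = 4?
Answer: -2581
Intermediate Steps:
q(m) = 25 + m
q(M)*(-76 - 13) = (25 + 4)*(-76 - 13) = 29*(-89) = -2581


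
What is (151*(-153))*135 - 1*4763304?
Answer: -7882209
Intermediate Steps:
(151*(-153))*135 - 1*4763304 = -23103*135 - 4763304 = -3118905 - 4763304 = -7882209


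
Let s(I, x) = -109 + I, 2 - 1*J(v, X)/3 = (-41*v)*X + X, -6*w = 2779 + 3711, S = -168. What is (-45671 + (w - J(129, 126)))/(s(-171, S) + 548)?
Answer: -1534217/201 ≈ -7632.9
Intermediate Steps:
w = -3245/3 (w = -(2779 + 3711)/6 = -⅙*6490 = -3245/3 ≈ -1081.7)
J(v, X) = 6 - 3*X + 123*X*v (J(v, X) = 6 - 3*((-41*v)*X + X) = 6 - 3*(-41*X*v + X) = 6 - 3*(X - 41*X*v) = 6 + (-3*X + 123*X*v) = 6 - 3*X + 123*X*v)
(-45671 + (w - J(129, 126)))/(s(-171, S) + 548) = (-45671 + (-3245/3 - (6 - 3*126 + 123*126*129)))/((-109 - 171) + 548) = (-45671 + (-3245/3 - (6 - 378 + 1999242)))/(-280 + 548) = (-45671 + (-3245/3 - 1*1998870))/268 = (-45671 + (-3245/3 - 1998870))*(1/268) = (-45671 - 5999855/3)*(1/268) = -6136868/3*1/268 = -1534217/201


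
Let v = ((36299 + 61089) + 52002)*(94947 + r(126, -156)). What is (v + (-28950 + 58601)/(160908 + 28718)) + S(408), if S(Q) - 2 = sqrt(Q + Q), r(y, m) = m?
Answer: 2685261074027643/189626 + 4*sqrt(51) ≈ 1.4161e+10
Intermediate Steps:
v = 14160827490 (v = ((36299 + 61089) + 52002)*(94947 - 156) = (97388 + 52002)*94791 = 149390*94791 = 14160827490)
S(Q) = 2 + sqrt(2)*sqrt(Q) (S(Q) = 2 + sqrt(Q + Q) = 2 + sqrt(2*Q) = 2 + sqrt(2)*sqrt(Q))
(v + (-28950 + 58601)/(160908 + 28718)) + S(408) = (14160827490 + (-28950 + 58601)/(160908 + 28718)) + (2 + sqrt(2)*sqrt(408)) = (14160827490 + 29651/189626) + (2 + sqrt(2)*(2*sqrt(102))) = (14160827490 + 29651*(1/189626)) + (2 + 4*sqrt(51)) = (14160827490 + 29651/189626) + (2 + 4*sqrt(51)) = 2685261073648391/189626 + (2 + 4*sqrt(51)) = 2685261074027643/189626 + 4*sqrt(51)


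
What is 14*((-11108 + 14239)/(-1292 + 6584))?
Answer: 3131/378 ≈ 8.2831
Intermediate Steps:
14*((-11108 + 14239)/(-1292 + 6584)) = 14*(3131/5292) = 3131/378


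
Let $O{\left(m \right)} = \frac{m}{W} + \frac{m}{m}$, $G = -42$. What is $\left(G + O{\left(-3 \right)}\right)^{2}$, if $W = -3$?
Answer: $1600$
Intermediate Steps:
$O{\left(m \right)} = 1 - \frac{m}{3}$ ($O{\left(m \right)} = \frac{m}{-3} + \frac{m}{m} = m \left(- \frac{1}{3}\right) + 1 = - \frac{m}{3} + 1 = 1 - \frac{m}{3}$)
$\left(G + O{\left(-3 \right)}\right)^{2} = \left(-42 + \left(1 - -1\right)\right)^{2} = \left(-42 + \left(1 + 1\right)\right)^{2} = \left(-42 + 2\right)^{2} = \left(-40\right)^{2} = 1600$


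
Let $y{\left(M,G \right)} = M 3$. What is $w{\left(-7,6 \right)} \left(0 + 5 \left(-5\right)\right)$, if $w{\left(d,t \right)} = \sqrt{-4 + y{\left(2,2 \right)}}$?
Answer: $- 25 \sqrt{2} \approx -35.355$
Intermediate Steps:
$y{\left(M,G \right)} = 3 M$
$w{\left(d,t \right)} = \sqrt{2}$ ($w{\left(d,t \right)} = \sqrt{-4 + 3 \cdot 2} = \sqrt{-4 + 6} = \sqrt{2}$)
$w{\left(-7,6 \right)} \left(0 + 5 \left(-5\right)\right) = \sqrt{2} \left(0 + 5 \left(-5\right)\right) = \sqrt{2} \left(0 - 25\right) = \sqrt{2} \left(-25\right) = - 25 \sqrt{2}$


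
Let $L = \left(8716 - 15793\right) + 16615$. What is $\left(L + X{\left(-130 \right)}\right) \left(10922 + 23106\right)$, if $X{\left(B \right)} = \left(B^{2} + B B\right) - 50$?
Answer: $1473004064$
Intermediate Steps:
$X{\left(B \right)} = -50 + 2 B^{2}$ ($X{\left(B \right)} = \left(B^{2} + B^{2}\right) - 50 = 2 B^{2} - 50 = -50 + 2 B^{2}$)
$L = 9538$ ($L = -7077 + 16615 = 9538$)
$\left(L + X{\left(-130 \right)}\right) \left(10922 + 23106\right) = \left(9538 - \left(50 - 2 \left(-130\right)^{2}\right)\right) \left(10922 + 23106\right) = \left(9538 + \left(-50 + 2 \cdot 16900\right)\right) 34028 = \left(9538 + \left(-50 + 33800\right)\right) 34028 = \left(9538 + 33750\right) 34028 = 43288 \cdot 34028 = 1473004064$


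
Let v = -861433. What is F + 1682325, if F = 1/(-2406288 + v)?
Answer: 5497368731324/3267721 ≈ 1.6823e+6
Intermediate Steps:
F = -1/3267721 (F = 1/(-2406288 - 861433) = 1/(-3267721) = -1/3267721 ≈ -3.0602e-7)
F + 1682325 = -1/3267721 + 1682325 = 5497368731324/3267721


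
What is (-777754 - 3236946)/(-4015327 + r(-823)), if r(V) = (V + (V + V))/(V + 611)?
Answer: 170223280/170249371 ≈ 0.99985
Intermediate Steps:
r(V) = 3*V/(611 + V) (r(V) = (V + 2*V)/(611 + V) = (3*V)/(611 + V) = 3*V/(611 + V))
(-777754 - 3236946)/(-4015327 + r(-823)) = (-777754 - 3236946)/(-4015327 + 3*(-823)/(611 - 823)) = -4014700/(-4015327 + 3*(-823)/(-212)) = -4014700/(-4015327 + 3*(-823)*(-1/212)) = -4014700/(-4015327 + 2469/212) = -4014700/(-851246855/212) = -4014700*(-212/851246855) = 170223280/170249371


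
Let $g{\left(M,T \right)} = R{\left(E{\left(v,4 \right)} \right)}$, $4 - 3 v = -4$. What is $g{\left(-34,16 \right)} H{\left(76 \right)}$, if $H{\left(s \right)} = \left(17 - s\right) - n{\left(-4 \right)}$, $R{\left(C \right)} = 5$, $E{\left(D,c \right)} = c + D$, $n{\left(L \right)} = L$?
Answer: $-275$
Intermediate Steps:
$v = \frac{8}{3}$ ($v = \frac{4}{3} - - \frac{4}{3} = \frac{4}{3} + \frac{4}{3} = \frac{8}{3} \approx 2.6667$)
$E{\left(D,c \right)} = D + c$
$H{\left(s \right)} = 21 - s$ ($H{\left(s \right)} = \left(17 - s\right) - -4 = \left(17 - s\right) + 4 = 21 - s$)
$g{\left(M,T \right)} = 5$
$g{\left(-34,16 \right)} H{\left(76 \right)} = 5 \left(21 - 76\right) = 5 \left(-55\right) = -275$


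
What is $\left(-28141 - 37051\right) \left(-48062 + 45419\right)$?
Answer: $172302456$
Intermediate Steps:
$\left(-28141 - 37051\right) \left(-48062 + 45419\right) = \left(-65192\right) \left(-2643\right) = 172302456$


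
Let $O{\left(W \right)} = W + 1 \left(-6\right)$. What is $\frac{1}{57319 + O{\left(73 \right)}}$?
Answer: $\frac{1}{57386} \approx 1.7426 \cdot 10^{-5}$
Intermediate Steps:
$O{\left(W \right)} = -6 + W$ ($O{\left(W \right)} = W - 6 = -6 + W$)
$\frac{1}{57319 + O{\left(73 \right)}} = \frac{1}{57319 + \left(-6 + 73\right)} = \frac{1}{57319 + 67} = \frac{1}{57386}$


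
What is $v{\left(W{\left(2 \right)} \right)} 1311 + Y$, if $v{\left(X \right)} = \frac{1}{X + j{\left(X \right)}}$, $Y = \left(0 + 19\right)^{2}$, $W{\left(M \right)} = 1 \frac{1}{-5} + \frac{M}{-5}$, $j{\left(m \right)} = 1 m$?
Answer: $- \frac{1463}{2} \approx -731.5$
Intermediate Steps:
$j{\left(m \right)} = m$
$W{\left(M \right)} = - \frac{1}{5} - \frac{M}{5}$ ($W{\left(M \right)} = 1 \left(- \frac{1}{5}\right) + M \left(- \frac{1}{5}\right) = - \frac{1}{5} - \frac{M}{5}$)
$Y = 361$ ($Y = 19^{2} = 361$)
$v{\left(X \right)} = \frac{1}{2 X}$ ($v{\left(X \right)} = \frac{1}{X + X} = \frac{1}{2 X}$)
$v{\left(W{\left(2 \right)} \right)} 1311 + Y = \frac{1}{2 \left(- \frac{1}{5} - \frac{2}{5}\right)} 1311 + 361 = \frac{1}{2 \left(- \frac{3}{5}\right)} 1311 + 361 = \frac{1}{2} \left(- \frac{5}{3}\right) 1311 + 361 = \left(- \frac{5}{6}\right) 1311 + 361 = - \frac{2185}{2} + 361 = - \frac{1463}{2}$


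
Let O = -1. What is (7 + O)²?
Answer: 36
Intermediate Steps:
(7 + O)² = (7 - 1)² = 6² = 36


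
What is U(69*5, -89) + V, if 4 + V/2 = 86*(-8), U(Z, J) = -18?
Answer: -1402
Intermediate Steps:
V = -1384 (V = -8 + 2*(86*(-8)) = -8 + 2*(-688) = -8 - 1376 = -1384)
U(69*5, -89) + V = -18 - 1384 = -1402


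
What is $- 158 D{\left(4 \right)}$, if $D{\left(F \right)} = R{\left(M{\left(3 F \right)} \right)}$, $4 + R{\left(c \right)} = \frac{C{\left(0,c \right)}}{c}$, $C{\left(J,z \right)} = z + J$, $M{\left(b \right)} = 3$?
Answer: $474$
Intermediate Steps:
$C{\left(J,z \right)} = J + z$
$R{\left(c \right)} = -3$ ($R{\left(c \right)} = -4 + \frac{0 + c}{c} = -4 + \frac{c}{c} = -4 + 1 = -3$)
$D{\left(F \right)} = -3$
$- 158 D{\left(4 \right)} = \left(-158\right) \left(-3\right) = 474$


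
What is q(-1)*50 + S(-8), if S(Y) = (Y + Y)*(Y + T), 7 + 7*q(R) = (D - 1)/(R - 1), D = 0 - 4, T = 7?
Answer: -113/7 ≈ -16.143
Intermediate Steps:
D = -4
q(R) = -1 - 5/(7*(-1 + R)) (q(R) = -1 + ((-4 - 1)/(R - 1))/7 = -1 + (-5/(-1 + R))/7 = -1 - 5/(7*(-1 + R)))
S(Y) = 2*Y*(7 + Y) (S(Y) = (Y + Y)*(Y + 7) = (2*Y)*(7 + Y) = 2*Y*(7 + Y))
q(-1)*50 + S(-8) = ((2/7 - 1*(-1))/(-1 - 1))*50 + 2*(-8)*(7 - 8) = ((2/7 + 1)/(-2))*50 + 2*(-8)*(-1) = -1/2*9/7*50 + 16 = -9/14*50 + 16 = -225/7 + 16 = -113/7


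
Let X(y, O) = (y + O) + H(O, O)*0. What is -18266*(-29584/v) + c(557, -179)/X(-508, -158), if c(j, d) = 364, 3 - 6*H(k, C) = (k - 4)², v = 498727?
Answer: 179856219238/166076091 ≈ 1083.0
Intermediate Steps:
H(k, C) = ½ - (-4 + k)²/6 (H(k, C) = ½ - (k - 4)²/6 = ½ - (-4 + k)²/6)
X(y, O) = O + y (X(y, O) = (y + O) + (½ - (-4 + O)²/6)*0 = (O + y) + 0 = O + y)
-18266*(-29584/v) + c(557, -179)/X(-508, -158) = -18266/(498727/(-29584)) + 364/(-158 - 508) = -18266/(498727*(-1/29584)) + 364/(-666) = -18266/(-498727/29584) + 364*(-1/666) = -18266*(-29584/498727) - 182/333 = 540381344/498727 - 182/333 = 179856219238/166076091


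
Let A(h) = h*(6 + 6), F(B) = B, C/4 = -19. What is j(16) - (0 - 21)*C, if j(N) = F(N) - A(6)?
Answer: -1652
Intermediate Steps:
C = -76 (C = 4*(-19) = -76)
A(h) = 12*h (A(h) = h*12 = 12*h)
j(N) = -72 + N (j(N) = N - 12*6 = N - 1*72 = N - 72 = -72 + N)
j(16) - (0 - 21)*C = (-72 + 16) - (0 - 21)*(-76) = -56 - (-21)*(-76) = -56 - 1*1596 = -56 - 1596 = -1652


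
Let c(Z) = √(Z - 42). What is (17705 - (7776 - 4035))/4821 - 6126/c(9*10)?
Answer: 13964/4821 - 1021*√3/2 ≈ -881.32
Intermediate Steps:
c(Z) = √(-42 + Z)
(17705 - (7776 - 4035))/4821 - 6126/c(9*10) = (17705 - (7776 - 4035))/4821 - 6126/√(-42 + 9*10) = (17705 - 1*3741)*(1/4821) - 6126/√(-42 + 90) = (17705 - 3741)*(1/4821) - 6126*√3/12 = 13964*(1/4821) - 6126*√3/12 = 13964/4821 - 1021*√3/2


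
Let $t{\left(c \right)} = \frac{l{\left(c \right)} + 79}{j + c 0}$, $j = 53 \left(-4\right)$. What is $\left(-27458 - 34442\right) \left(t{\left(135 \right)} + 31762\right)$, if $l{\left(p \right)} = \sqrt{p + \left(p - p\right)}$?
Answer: $- \frac{104200370875}{53} + \frac{46425 \sqrt{15}}{53} \approx -1.966 \cdot 10^{9}$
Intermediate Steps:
$l{\left(p \right)} = \sqrt{p}$ ($l{\left(p \right)} = \sqrt{p + 0} = \sqrt{p}$)
$j = -212$
$t{\left(c \right)} = - \frac{79}{212} - \frac{\sqrt{c}}{212}$ ($t{\left(c \right)} = \frac{\sqrt{c} + 79}{-212 + c 0} = \frac{79 + \sqrt{c}}{-212 + 0} = \frac{79 + \sqrt{c}}{-212} = \left(79 + \sqrt{c}\right) \left(- \frac{1}{212}\right) = - \frac{79}{212} - \frac{\sqrt{c}}{212}$)
$\left(-27458 - 34442\right) \left(t{\left(135 \right)} + 31762\right) = \left(-27458 - 34442\right) \left(\left(- \frac{79}{212} - \frac{\sqrt{135}}{212}\right) + 31762\right) = - 61900 \left(\left(- \frac{79}{212} - \frac{3 \sqrt{15}}{212}\right) + 31762\right) = - 61900 \left(\frac{6733465}{212} - \frac{3 \sqrt{15}}{212}\right) = - \frac{104200370875}{53} + \frac{46425 \sqrt{15}}{53}$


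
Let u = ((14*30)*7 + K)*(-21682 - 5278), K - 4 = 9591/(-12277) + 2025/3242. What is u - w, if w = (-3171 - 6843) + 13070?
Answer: -1579525290894472/19901017 ≈ -7.9369e+7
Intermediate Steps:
K = 152975039/39802034 (K = 4 + (9591/(-12277) + 2025/3242) = 4 + (9591*(-1/12277) + 2025*(1/3242)) = 4 + (-9591/12277 + 2025/3242) = 4 - 6233097/39802034 = 152975039/39802034 ≈ 3.8434)
w = 3056 (w = -10014 + 13070 = 3056)
u = -1579464473386520/19901017 (u = ((14*30)*7 + 152975039/39802034)*(-21682 - 5278) = (420*7 + 152975039/39802034)*(-26960) = (2940 + 152975039/39802034)*(-26960) = (117170954999/39802034)*(-26960) = -1579464473386520/19901017 ≈ -7.9366e+7)
u - w = -1579464473386520/19901017 - 1*3056 = -1579464473386520/19901017 - 3056 = -1579525290894472/19901017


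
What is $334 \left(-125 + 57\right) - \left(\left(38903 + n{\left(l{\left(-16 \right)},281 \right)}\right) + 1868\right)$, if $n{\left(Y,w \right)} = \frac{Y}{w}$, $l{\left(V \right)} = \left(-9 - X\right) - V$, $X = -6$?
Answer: $- \frac{17838736}{281} \approx -63483.0$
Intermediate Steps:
$l{\left(V \right)} = -3 - V$ ($l{\left(V \right)} = \left(-9 - -6\right) - V = \left(-9 + 6\right) - V = -3 - V$)
$334 \left(-125 + 57\right) - \left(\left(38903 + n{\left(l{\left(-16 \right)},281 \right)}\right) + 1868\right) = 334 \left(-125 + 57\right) - \left(\left(38903 + \frac{-3 - -16}{281}\right) + 1868\right) = 334 \left(-68\right) - \left(\left(38903 + \left(-3 + 16\right) \frac{1}{281}\right) + 1868\right) = -22712 - \left(\left(38903 + 13 \cdot \frac{1}{281}\right) + 1868\right) = -22712 - \left(\left(38903 + \frac{13}{281}\right) + 1868\right) = -22712 - \left(\frac{10931756}{281} + 1868\right) = -22712 - \frac{11456664}{281} = - \frac{17838736}{281}$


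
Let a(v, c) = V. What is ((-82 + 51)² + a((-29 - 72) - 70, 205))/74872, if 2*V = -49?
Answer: 1873/149744 ≈ 0.012508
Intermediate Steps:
V = -49/2 (V = (½)*(-49) = -49/2 ≈ -24.500)
a(v, c) = -49/2
((-82 + 51)² + a((-29 - 72) - 70, 205))/74872 = ((-82 + 51)² - 49/2)/74872 = ((-31)² - 49/2)*(1/74872) = (961 - 49/2)*(1/74872) = (1873/2)*(1/74872) = 1873/149744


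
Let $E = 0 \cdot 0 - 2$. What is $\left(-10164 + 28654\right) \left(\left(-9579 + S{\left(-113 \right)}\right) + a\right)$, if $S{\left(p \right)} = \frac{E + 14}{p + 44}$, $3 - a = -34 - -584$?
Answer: $- \frac{4306357980}{23} \approx -1.8723 \cdot 10^{8}$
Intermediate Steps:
$E = -2$ ($E = 0 - 2 = -2$)
$a = -547$ ($a = 3 - \left(-34 - -584\right) = 3 - \left(-34 + 584\right) = 3 - 550 = -547$)
$S{\left(p \right)} = \frac{12}{44 + p}$ ($S{\left(p \right)} = \frac{-2 + 14}{p + 44} = \frac{12}{44 + p}$)
$\left(-10164 + 28654\right) \left(\left(-9579 + S{\left(-113 \right)}\right) + a\right) = \left(-10164 + 28654\right) \left(\left(-9579 + \frac{12}{44 - 113}\right) - 547\right) = 18490 \left(\left(-9579 + \frac{12}{-69}\right) - 547\right) = 18490 \left(\left(-9579 + 12 \left(- \frac{1}{69}\right)\right) - 547\right) = 18490 \left(\left(-9579 - \frac{4}{23}\right) - 547\right) = 18490 \left(- \frac{220321}{23} - 547\right) = 18490 \left(- \frac{232902}{23}\right) = - \frac{4306357980}{23}$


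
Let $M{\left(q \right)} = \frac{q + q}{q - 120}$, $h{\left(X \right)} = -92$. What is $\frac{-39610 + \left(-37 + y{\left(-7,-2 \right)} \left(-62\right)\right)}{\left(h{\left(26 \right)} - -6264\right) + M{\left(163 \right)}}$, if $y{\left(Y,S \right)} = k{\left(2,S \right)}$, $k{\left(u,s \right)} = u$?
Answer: $- \frac{570051}{88574} \approx -6.4359$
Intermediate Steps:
$y{\left(Y,S \right)} = 2$
$M{\left(q \right)} = \frac{2 q}{-120 + q}$
$\frac{-39610 + \left(-37 + y{\left(-7,-2 \right)} \left(-62\right)\right)}{\left(h{\left(26 \right)} - -6264\right) + M{\left(163 \right)}} = \frac{-39610 + \left(-37 + 2 \left(-62\right)\right)}{\left(-92 - -6264\right) + 2 \cdot 163 \frac{1}{-120 + 163}} = \frac{-39610 - 161}{\left(-92 + 6264\right) + 2 \cdot 163 \cdot \frac{1}{43}} = \frac{-39610 - 161}{6172 + 2 \cdot 163 \cdot \frac{1}{43}} = - \frac{39771}{6172 + \frac{326}{43}} = - \frac{39771}{\frac{265722}{43}} = \left(-39771\right) \frac{43}{265722} = - \frac{570051}{88574}$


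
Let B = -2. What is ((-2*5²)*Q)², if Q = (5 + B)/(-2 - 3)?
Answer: 900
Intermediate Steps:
Q = -⅗ (Q = (5 - 2)/(-2 - 3) = 3/(-5) = 3*(-⅕) = -⅗ ≈ -0.60000)
((-2*5²)*Q)² = (-2*5²*(-⅗))² = (-2*25*(-⅗))² = (-50*(-⅗))² = 30² = 900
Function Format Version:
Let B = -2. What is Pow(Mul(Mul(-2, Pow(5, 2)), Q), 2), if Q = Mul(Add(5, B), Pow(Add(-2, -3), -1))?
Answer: 900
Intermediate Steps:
Q = Rational(-3, 5) (Q = Mul(Add(5, -2), Pow(Add(-2, -3), -1)) = Mul(3, Pow(-5, -1)) = Mul(3, Rational(-1, 5)) = Rational(-3, 5) ≈ -0.60000)
Pow(Mul(Mul(-2, Pow(5, 2)), Q), 2) = Pow(Mul(Mul(-2, Pow(5, 2)), Rational(-3, 5)), 2) = Pow(Mul(Mul(-2, 25), Rational(-3, 5)), 2) = Pow(Mul(-50, Rational(-3, 5)), 2) = Pow(30, 2) = 900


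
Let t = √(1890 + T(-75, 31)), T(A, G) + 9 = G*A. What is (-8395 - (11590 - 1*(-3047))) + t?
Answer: -23032 + 2*I*√111 ≈ -23032.0 + 21.071*I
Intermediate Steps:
T(A, G) = -9 + A*G (T(A, G) = -9 + G*A = -9 + A*G)
t = 2*I*√111 (t = √(1890 + (-9 - 75*31)) = √(1890 + (-9 - 2325)) = √(1890 - 2334) = √(-444) = 2*I*√111 ≈ 21.071*I)
(-8395 - (11590 - 1*(-3047))) + t = (-8395 - (11590 - 1*(-3047))) + 2*I*√111 = (-8395 - (11590 + 3047)) + 2*I*√111 = (-8395 - 1*14637) + 2*I*√111 = (-8395 - 14637) + 2*I*√111 = -23032 + 2*I*√111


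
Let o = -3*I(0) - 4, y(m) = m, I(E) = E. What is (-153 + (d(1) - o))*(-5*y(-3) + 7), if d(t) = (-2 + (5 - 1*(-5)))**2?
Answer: -1870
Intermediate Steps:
d(t) = 64 (d(t) = (-2 + (5 + 5))**2 = (-2 + 10)**2 = 8**2 = 64)
o = -4 (o = -3*0 - 4 = 0 - 4 = -4)
(-153 + (d(1) - o))*(-5*y(-3) + 7) = (-153 + (64 - 1*(-4)))*(-5*(-3) + 7) = (-153 + (64 + 4))*(15 + 7) = (-153 + 68)*22 = -85*22 = -1870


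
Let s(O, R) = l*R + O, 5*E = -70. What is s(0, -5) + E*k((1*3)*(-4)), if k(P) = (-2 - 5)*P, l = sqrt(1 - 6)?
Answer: -1176 - 5*I*sqrt(5) ≈ -1176.0 - 11.18*I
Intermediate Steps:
E = -14 (E = (1/5)*(-70) = -14)
l = I*sqrt(5) (l = sqrt(-5) = I*sqrt(5) ≈ 2.2361*I)
s(O, R) = O + I*R*sqrt(5) (s(O, R) = (I*sqrt(5))*R + O = I*R*sqrt(5) + O = O + I*R*sqrt(5))
k(P) = -7*P
s(0, -5) + E*k((1*3)*(-4)) = (0 + I*(-5)*sqrt(5)) - (-98)*(1*3)*(-4) = (0 - 5*I*sqrt(5)) - (-98)*3*(-4) = -5*I*sqrt(5) - (-98)*(-12) = -5*I*sqrt(5) - 14*84 = -5*I*sqrt(5) - 1176 = -1176 - 5*I*sqrt(5)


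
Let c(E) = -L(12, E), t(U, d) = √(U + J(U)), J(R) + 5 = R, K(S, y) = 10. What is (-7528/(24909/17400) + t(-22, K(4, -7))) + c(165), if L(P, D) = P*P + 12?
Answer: -44957668/8303 + 7*I ≈ -5414.6 + 7.0*I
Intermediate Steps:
J(R) = -5 + R
L(P, D) = 12 + P² (L(P, D) = P² + 12 = 12 + P²)
t(U, d) = √(-5 + 2*U) (t(U, d) = √(U + (-5 + U)) = √(-5 + 2*U))
c(E) = -156 (c(E) = -(12 + 12²) = -(12 + 144) = -1*156 = -156)
(-7528/(24909/17400) + t(-22, K(4, -7))) + c(165) = (-7528/(24909/17400) + √(-5 + 2*(-22))) - 156 = (-7528/(24909*(1/17400)) + √(-5 - 44)) - 156 = (-7528/8303/5800 + √(-49)) - 156 = (-7528*5800/8303 + 7*I) - 156 = (-43662400/8303 + 7*I) - 156 = -44957668/8303 + 7*I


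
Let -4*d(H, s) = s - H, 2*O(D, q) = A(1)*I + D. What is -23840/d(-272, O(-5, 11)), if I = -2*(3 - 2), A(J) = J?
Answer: 190720/537 ≈ 355.16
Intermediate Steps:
I = -2 (I = -2*1 = -2)
O(D, q) = -1 + D/2 (O(D, q) = (1*(-2) + D)/2 = (-2 + D)/2 = -1 + D/2)
d(H, s) = -s/4 + H/4 (d(H, s) = -(s - H)/4 = -s/4 + H/4)
-23840/d(-272, O(-5, 11)) = -23840/(-(-1 + (½)*(-5))/4 + (¼)*(-272)) = -23840/(-(-1 - 5/2)/4 - 68) = -23840/(-¼*(-7/2) - 68) = -23840/(7/8 - 68) = -23840/(-537/8) = -23840*(-8/537) = 190720/537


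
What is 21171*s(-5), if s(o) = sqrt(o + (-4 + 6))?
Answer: 21171*I*sqrt(3) ≈ 36669.0*I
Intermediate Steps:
s(o) = sqrt(2 + o) (s(o) = sqrt(o + 2) = sqrt(2 + o))
21171*s(-5) = 21171*sqrt(2 - 5) = 21171*sqrt(-3) = 21171*(I*sqrt(3)) = 21171*I*sqrt(3)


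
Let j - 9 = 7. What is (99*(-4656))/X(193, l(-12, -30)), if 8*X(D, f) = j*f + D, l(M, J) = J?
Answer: 3687552/287 ≈ 12849.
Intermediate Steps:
j = 16 (j = 9 + 7 = 16)
X(D, f) = 2*f + D/8 (X(D, f) = (16*f + D)/8 = (D + 16*f)/8 = 2*f + D/8)
(99*(-4656))/X(193, l(-12, -30)) = (99*(-4656))/(2*(-30) + (⅛)*193) = -460944/(-60 + 193/8) = -460944/(-287/8) = -460944*(-8/287) = 3687552/287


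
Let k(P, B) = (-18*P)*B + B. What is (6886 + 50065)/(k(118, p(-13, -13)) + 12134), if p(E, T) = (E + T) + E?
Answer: 56951/94931 ≈ 0.59992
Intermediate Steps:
p(E, T) = T + 2*E
k(P, B) = B - 18*B*P (k(P, B) = -18*B*P + B = B - 18*B*P)
(6886 + 50065)/(k(118, p(-13, -13)) + 12134) = (6886 + 50065)/((-13 + 2*(-13))*(1 - 18*118) + 12134) = 56951/((-13 - 26)*(1 - 2124) + 12134) = 56951/(-39*(-2123) + 12134) = 56951/(82797 + 12134) = 56951/94931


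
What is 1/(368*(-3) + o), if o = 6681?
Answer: 1/5577 ≈ 0.00017931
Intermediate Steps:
1/(368*(-3) + o) = 1/(368*(-3) + 6681) = 1/(-1104 + 6681) = 1/5577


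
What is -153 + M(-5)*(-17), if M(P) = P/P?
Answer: -170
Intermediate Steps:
M(P) = 1
-153 + M(-5)*(-17) = -153 + 1*(-17) = -153 - 17 = -170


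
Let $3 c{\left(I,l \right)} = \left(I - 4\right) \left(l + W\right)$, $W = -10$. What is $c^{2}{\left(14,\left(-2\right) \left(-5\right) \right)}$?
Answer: $0$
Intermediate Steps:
$c{\left(I,l \right)} = \frac{\left(-10 + l\right) \left(-4 + I\right)}{3}$ ($c{\left(I,l \right)} = \frac{\left(I - 4\right) \left(l - 10\right)}{3} = \frac{\left(-4 + I\right) \left(-10 + l\right)}{3} = \frac{\left(-10 + l\right) \left(-4 + I\right)}{3}$)
$c^{2}{\left(14,\left(-2\right) \left(-5\right) \right)} = \left(\frac{40}{3} - \frac{140}{3} - \frac{4 \left(\left(-2\right) \left(-5\right)\right)}{3} + \frac{1}{3} \cdot 14 \left(\left(-2\right) \left(-5\right)\right)\right)^{2} = \left(\frac{40}{3} - \frac{140}{3} - \frac{40}{3} + \frac{1}{3} \cdot 14 \cdot 10\right)^{2} = \left(\frac{40}{3} - \frac{140}{3} - \frac{40}{3} + \frac{140}{3}\right)^{2} = 0^{2} = 0$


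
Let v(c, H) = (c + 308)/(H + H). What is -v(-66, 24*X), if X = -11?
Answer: 11/24 ≈ 0.45833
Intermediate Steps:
v(c, H) = (308 + c)/(2*H) (v(c, H) = (308 + c)/((2*H)) = (308 + c)*(1/(2*H)) = (308 + c)/(2*H))
-v(-66, 24*X) = -(308 - 66)/(2*(24*(-11))) = -242/(2*(-264)) = -(-1)*242/(2*264) = -1*(-11/24) = 11/24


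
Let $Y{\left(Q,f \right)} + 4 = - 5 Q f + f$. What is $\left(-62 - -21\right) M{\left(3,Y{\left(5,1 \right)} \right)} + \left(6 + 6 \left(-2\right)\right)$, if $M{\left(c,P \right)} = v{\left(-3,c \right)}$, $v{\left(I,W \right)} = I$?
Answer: $117$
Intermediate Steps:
$Y{\left(Q,f \right)} = -4 + f - 5 Q f$ ($Y{\left(Q,f \right)} = -4 + \left(- 5 Q f + f\right) = -4 - \left(- f + 5 Q f\right) = -4 + f - 5 Q f$)
$M{\left(c,P \right)} = -3$
$\left(-62 - -21\right) M{\left(3,Y{\left(5,1 \right)} \right)} + \left(6 + 6 \left(-2\right)\right) = \left(-62 - -21\right) \left(-3\right) + \left(6 + 6 \left(-2\right)\right) = \left(-62 + 21\right) \left(-3\right) + \left(6 - 12\right) = \left(-41\right) \left(-3\right) - 6 = 123 - 6 = 117$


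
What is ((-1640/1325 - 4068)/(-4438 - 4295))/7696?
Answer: 3797/62712780 ≈ 6.0546e-5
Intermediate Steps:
((-1640/1325 - 4068)/(-4438 - 4295))/7696 = ((-1640*1/1325 - 4068)/(-8733))*(1/7696) = ((-328/265 - 4068)*(-1/8733))*(1/7696) = -1078348/265*(-1/8733)*(1/7696) = (15188/32595)*(1/7696) = 3797/62712780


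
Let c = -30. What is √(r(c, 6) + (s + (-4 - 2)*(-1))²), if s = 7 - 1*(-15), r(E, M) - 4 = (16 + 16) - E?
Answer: 5*√34 ≈ 29.155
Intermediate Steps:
r(E, M) = 36 - E (r(E, M) = 4 + ((16 + 16) - E) = 4 + (32 - E) = 36 - E)
s = 22 (s = 7 + 15 = 22)
√(r(c, 6) + (s + (-4 - 2)*(-1))²) = √((36 - 1*(-30)) + (22 + (-4 - 2)*(-1))²) = √((36 + 30) + (22 - 6*(-1))²) = √(66 + (22 + 6)²) = √(66 + 28²) = √(66 + 784) = √850 = 5*√34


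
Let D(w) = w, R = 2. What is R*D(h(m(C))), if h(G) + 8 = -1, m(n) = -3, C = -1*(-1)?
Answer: -18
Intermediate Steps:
C = 1
h(G) = -9 (h(G) = -8 - 1 = -9)
R*D(h(m(C))) = 2*(-9) = -18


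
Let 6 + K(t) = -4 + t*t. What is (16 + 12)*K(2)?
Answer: -168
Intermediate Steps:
K(t) = -10 + t² (K(t) = -6 + (-4 + t*t) = -6 + (-4 + t²) = -10 + t²)
(16 + 12)*K(2) = (16 + 12)*(-10 + 2²) = 28*(-10 + 4) = 28*(-6) = -168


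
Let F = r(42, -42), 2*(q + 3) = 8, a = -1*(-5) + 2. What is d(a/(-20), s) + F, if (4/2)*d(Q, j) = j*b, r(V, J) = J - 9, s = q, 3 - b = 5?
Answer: -52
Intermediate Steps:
a = 7 (a = 5 + 2 = 7)
b = -2 (b = 3 - 1*5 = 3 - 5 = -2)
q = 1 (q = -3 + (½)*8 = -3 + 4 = 1)
s = 1
r(V, J) = -9 + J
d(Q, j) = -j (d(Q, j) = (j*(-2))/2 = (-2*j)/2 = -j)
F = -51 (F = -9 - 42 = -51)
d(a/(-20), s) + F = -1*1 - 51 = -1 - 51 = -52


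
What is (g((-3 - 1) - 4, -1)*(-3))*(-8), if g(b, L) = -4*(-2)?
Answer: 192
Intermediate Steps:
g(b, L) = 8
(g((-3 - 1) - 4, -1)*(-3))*(-8) = (8*(-3))*(-8) = -24*(-8) = 192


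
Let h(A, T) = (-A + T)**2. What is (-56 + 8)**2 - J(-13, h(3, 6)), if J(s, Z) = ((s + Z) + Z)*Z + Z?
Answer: 2250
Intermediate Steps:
h(A, T) = (T - A)**2
J(s, Z) = Z + Z*(s + 2*Z) (J(s, Z) = ((Z + s) + Z)*Z + Z = (s + 2*Z)*Z + Z = Z*(s + 2*Z) + Z = Z + Z*(s + 2*Z))
(-56 + 8)**2 - J(-13, h(3, 6)) = (-56 + 8)**2 - (3 - 1*6)**2*(1 - 13 + 2*(3 - 1*6)**2) = (-48)**2 - (3 - 6)**2*(1 - 13 + 2*(3 - 6)**2) = 2304 - (-3)**2*(1 - 13 + 2*(-3)**2) = 2304 - 9*(1 - 13 + 2*9) = 2304 - 9*(1 - 13 + 18) = 2304 - 9*6 = 2304 - 1*54 = 2304 - 54 = 2250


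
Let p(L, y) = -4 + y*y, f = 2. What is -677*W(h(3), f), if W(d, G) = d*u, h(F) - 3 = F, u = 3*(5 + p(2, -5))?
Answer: -316836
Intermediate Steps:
p(L, y) = -4 + y²
u = 78 (u = 3*(5 + (-4 + (-5)²)) = 3*(5 + (-4 + 25)) = 3*(5 + 21) = 3*26 = 78)
h(F) = 3 + F
W(d, G) = 78*d (W(d, G) = d*78 = 78*d)
-677*W(h(3), f) = -52806*(3 + 3) = -52806*6 = -677*468 = -316836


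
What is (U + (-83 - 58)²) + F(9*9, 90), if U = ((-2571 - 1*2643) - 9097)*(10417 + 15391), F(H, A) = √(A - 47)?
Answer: -369318407 + √43 ≈ -3.6932e+8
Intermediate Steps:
F(H, A) = √(-47 + A)
U = -369338288 (U = ((-2571 - 2643) - 9097)*25808 = (-5214 - 9097)*25808 = -14311*25808 = -369338288)
(U + (-83 - 58)²) + F(9*9, 90) = (-369338288 + (-83 - 58)²) + √(-47 + 90) = (-369338288 + (-141)²) + √43 = (-369338288 + 19881) + √43 = -369318407 + √43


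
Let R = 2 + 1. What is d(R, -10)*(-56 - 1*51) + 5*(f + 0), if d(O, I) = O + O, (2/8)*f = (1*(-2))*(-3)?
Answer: -522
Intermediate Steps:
f = 24 (f = 4*((1*(-2))*(-3)) = 4*(-2*(-3)) = 4*6 = 24)
R = 3
d(O, I) = 2*O
d(R, -10)*(-56 - 1*51) + 5*(f + 0) = (2*3)*(-56 - 1*51) + 5*(24 + 0) = 6*(-56 - 51) + 5*24 = 6*(-107) + 120 = -642 + 120 = -522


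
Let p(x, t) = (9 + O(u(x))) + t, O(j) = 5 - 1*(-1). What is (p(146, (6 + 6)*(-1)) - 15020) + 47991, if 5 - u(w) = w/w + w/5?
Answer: 32974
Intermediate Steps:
u(w) = 4 - w/5 (u(w) = 5 - (w/w + w/5) = 5 - (1 + w*(⅕)) = 5 - (1 + w/5) = 5 + (-1 - w/5) = 4 - w/5)
O(j) = 6 (O(j) = 5 + 1 = 6)
p(x, t) = 15 + t (p(x, t) = (9 + 6) + t = 15 + t)
(p(146, (6 + 6)*(-1)) - 15020) + 47991 = ((15 + (6 + 6)*(-1)) - 15020) + 47991 = ((15 + 12*(-1)) - 15020) + 47991 = ((15 - 12) - 15020) + 47991 = (3 - 15020) + 47991 = -15017 + 47991 = 32974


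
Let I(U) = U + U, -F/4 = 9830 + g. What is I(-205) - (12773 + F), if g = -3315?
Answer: 12877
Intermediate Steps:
F = -26060 (F = -4*(9830 - 3315) = -4*6515 = -26060)
I(U) = 2*U
I(-205) - (12773 + F) = 2*(-205) - (12773 - 26060) = -410 - 1*(-13287) = -410 + 13287 = 12877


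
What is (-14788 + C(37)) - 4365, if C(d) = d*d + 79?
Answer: -17705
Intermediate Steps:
C(d) = 79 + d² (C(d) = d² + 79 = 79 + d²)
(-14788 + C(37)) - 4365 = (-14788 + (79 + 37²)) - 4365 = (-14788 + (79 + 1369)) - 4365 = (-14788 + 1448) - 4365 = -13340 - 4365 = -17705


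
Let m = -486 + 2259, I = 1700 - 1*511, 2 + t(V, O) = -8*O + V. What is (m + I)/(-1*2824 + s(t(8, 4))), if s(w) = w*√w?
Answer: -1045586/999069 + 19253*I*√26/1998138 ≈ -1.0466 + 0.049131*I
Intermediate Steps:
t(V, O) = -2 + V - 8*O (t(V, O) = -2 + (-8*O + V) = -2 + (V - 8*O) = -2 + V - 8*O)
s(w) = w^(3/2)
I = 1189 (I = 1700 - 511 = 1189)
m = 1773
(m + I)/(-1*2824 + s(t(8, 4))) = (1773 + 1189)/(-1*2824 + (-2 + 8 - 8*4)^(3/2)) = 2962/(-2824 + (-2 + 8 - 32)^(3/2)) = 2962/(-2824 + (-26)^(3/2)) = 2962/(-2824 - 26*I*√26)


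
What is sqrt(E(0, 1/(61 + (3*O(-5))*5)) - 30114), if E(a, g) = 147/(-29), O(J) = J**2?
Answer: I*sqrt(25330137)/29 ≈ 173.55*I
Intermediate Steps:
E(a, g) = -147/29 (E(a, g) = 147*(-1/29) = -147/29)
sqrt(E(0, 1/(61 + (3*O(-5))*5)) - 30114) = sqrt(-147/29 - 30114) = sqrt(-873453/29) = I*sqrt(25330137)/29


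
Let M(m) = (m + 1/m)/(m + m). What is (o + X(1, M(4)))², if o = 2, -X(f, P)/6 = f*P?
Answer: 361/256 ≈ 1.4102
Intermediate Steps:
M(m) = (m + 1/m)/(2*m) (M(m) = (m + 1/m)/((2*m)) = (m + 1/m)*(1/(2*m)) = (m + 1/m)/(2*m))
X(f, P) = -6*P*f (X(f, P) = -6*f*P = -6*P*f)
(o + X(1, M(4)))² = (2 - 6*(½)*(1 + 4²)/4²*1)² = (2 - 6*(½)*(1/16)*(1 + 16)*1)² = (2 - 6*(½)*(1/16)*17*1)² = (2 - 6*17/32*1)² = (2 - 51/16)² = (-19/16)² = 361/256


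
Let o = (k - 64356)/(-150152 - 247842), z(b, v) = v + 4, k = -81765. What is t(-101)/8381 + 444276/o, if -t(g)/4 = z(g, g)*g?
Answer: 493971947011772/408213367 ≈ 1.2101e+6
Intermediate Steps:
z(b, v) = 4 + v
t(g) = -4*g*(4 + g) (t(g) = -4*(4 + g)*g = -4*g*(4 + g))
o = 146121/397994 (o = (-81765 - 64356)/(-150152 - 247842) = -146121/(-397994) = -146121*(-1/397994) = 146121/397994 ≈ 0.36714)
t(-101)/8381 + 444276/o = -4*(-101)*(4 - 101)/8381 + 444276/(146121/397994) = -4*(-101)*(-97)*(1/8381) + 444276*(397994/146121) = -39188*1/8381 + 58939727448/48707 = -39188/8381 + 58939727448/48707 = 493971947011772/408213367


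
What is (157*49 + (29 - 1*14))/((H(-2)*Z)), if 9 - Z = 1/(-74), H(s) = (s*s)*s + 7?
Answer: -570392/667 ≈ -855.16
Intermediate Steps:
H(s) = 7 + s**3 (H(s) = s**2*s + 7 = s**3 + 7 = 7 + s**3)
Z = 667/74 (Z = 9 - 1/(-74) = 9 - 1*(-1/74) = 9 + 1/74 = 667/74 ≈ 9.0135)
(157*49 + (29 - 1*14))/((H(-2)*Z)) = (157*49 + (29 - 1*14))/(((7 + (-2)**3)*(667/74))) = (7693 + (29 - 14))/(((7 - 8)*(667/74))) = (7693 + 15)/((-1*667/74)) = 7708/(-667/74) = 7708*(-74/667) = -570392/667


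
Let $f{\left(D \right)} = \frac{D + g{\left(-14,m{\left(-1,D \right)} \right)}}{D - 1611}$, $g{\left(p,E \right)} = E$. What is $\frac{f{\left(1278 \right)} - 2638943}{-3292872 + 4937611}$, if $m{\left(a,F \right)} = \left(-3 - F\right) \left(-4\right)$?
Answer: $- \frac{292924807}{182566029} \approx -1.6045$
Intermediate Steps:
$m{\left(a,F \right)} = 12 + 4 F$
$f{\left(D \right)} = \frac{12 + 5 D}{-1611 + D}$ ($f{\left(D \right)} = \frac{D + \left(12 + 4 D\right)}{D - 1611} = \frac{12 + 5 D}{-1611 + D}$)
$\frac{f{\left(1278 \right)} - 2638943}{-3292872 + 4937611} = \frac{\frac{12 + 5 \cdot 1278}{-1611 + 1278} - 2638943}{-3292872 + 4937611} = \frac{\frac{12 + 6390}{-333} - 2638943}{1644739} = \left(\left(- \frac{1}{333}\right) 6402 - 2638943\right) \frac{1}{1644739} = \left(- \frac{2134}{111} - 2638943\right) \frac{1}{1644739} = \left(- \frac{292924807}{111}\right) \frac{1}{1644739} = - \frac{292924807}{182566029}$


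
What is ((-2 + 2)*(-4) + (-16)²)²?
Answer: 65536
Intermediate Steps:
((-2 + 2)*(-4) + (-16)²)² = (0*(-4) + 256)² = (0 + 256)² = 256² = 65536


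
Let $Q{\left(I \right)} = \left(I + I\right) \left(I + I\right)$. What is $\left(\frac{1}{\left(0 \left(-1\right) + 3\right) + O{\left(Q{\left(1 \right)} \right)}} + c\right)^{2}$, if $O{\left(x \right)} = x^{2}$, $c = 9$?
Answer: $\frac{29584}{361} \approx 81.95$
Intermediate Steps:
$Q{\left(I \right)} = 4 I^{2}$ ($Q{\left(I \right)} = 2 I 2 I = 4 I^{2}$)
$\left(\frac{1}{\left(0 \left(-1\right) + 3\right) + O{\left(Q{\left(1 \right)} \right)}} + c\right)^{2} = \left(\frac{1}{\left(0 \left(-1\right) + 3\right) + \left(4 \cdot 1^{2}\right)^{2}} + 9\right)^{2} = \left(\frac{1}{\left(0 + 3\right) + \left(4 \cdot 1\right)^{2}} + 9\right)^{2} = \left(\frac{1}{3 + 4^{2}} + 9\right)^{2} = \left(\frac{1}{3 + 16} + 9\right)^{2} = \left(\frac{1}{19} + 9\right)^{2} = \left(\frac{172}{19}\right)^{2} = \frac{29584}{361}$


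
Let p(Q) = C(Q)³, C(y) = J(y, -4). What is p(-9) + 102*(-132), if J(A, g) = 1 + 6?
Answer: -13121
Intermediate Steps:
J(A, g) = 7
C(y) = 7
p(Q) = 343 (p(Q) = 7³ = 343)
p(-9) + 102*(-132) = 343 + 102*(-132) = 343 - 13464 = -13121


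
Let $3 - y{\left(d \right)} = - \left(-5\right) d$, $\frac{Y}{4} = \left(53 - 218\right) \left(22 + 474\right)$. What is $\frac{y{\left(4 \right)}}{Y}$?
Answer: $\frac{17}{327360} \approx 5.1931 \cdot 10^{-5}$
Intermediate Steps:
$Y = -327360$ ($Y = 4 \left(53 - 218\right) \left(22 + 474\right) = 4 \left(\left(-165\right) 496\right) = 4 \left(-81840\right) = -327360$)
$y{\left(d \right)} = 3 - 5 d$ ($y{\left(d \right)} = 3 - - \left(-5\right) d = 3 - 5 d$)
$\frac{y{\left(4 \right)}}{Y} = \frac{3 - 20}{-327360} = \left(3 - 20\right) \left(- \frac{1}{327360}\right) = \left(-17\right) \left(- \frac{1}{327360}\right) = \frac{17}{327360}$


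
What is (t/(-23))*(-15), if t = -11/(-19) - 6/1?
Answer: -1545/437 ≈ -3.5355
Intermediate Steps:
t = -103/19 (t = -11*(-1/19) - 6*1 = 11/19 - 6 = -103/19 ≈ -5.4211)
(t/(-23))*(-15) = -103/19/(-23)*(-15) = -103/19*(-1/23)*(-15) = (103/437)*(-15) = -1545/437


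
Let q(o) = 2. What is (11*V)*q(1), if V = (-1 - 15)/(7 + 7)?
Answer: -176/7 ≈ -25.143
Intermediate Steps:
V = -8/7 (V = -16/14 = -16*1/14 = -8/7 ≈ -1.1429)
(11*V)*q(1) = (11*(-8/7))*2 = -88/7*2 = -176/7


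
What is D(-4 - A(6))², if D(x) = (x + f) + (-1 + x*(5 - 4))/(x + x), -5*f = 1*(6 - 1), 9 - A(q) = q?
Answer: 2704/49 ≈ 55.184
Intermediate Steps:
A(q) = 9 - q
f = -1 (f = -(6 - 1)/5 = -5/5 = -⅕*5 = -1)
D(x) = -1 + x + (-1 + x)/(2*x) (D(x) = (x - 1) + (-1 + x*(5 - 4))/(x + x) = (-1 + x) + (-1 + x*1)/((2*x)) = (-1 + x) + (-1 + x)*(1/(2*x)) = (-1 + x) + (-1 + x)/(2*x) = -1 + x + (-1 + x)/(2*x))
D(-4 - A(6))² = (-½ + (-4 - (9 - 1*6)) - 1/(2*(-4 - (9 - 1*6))))² = (-½ + (-4 - (9 - 6)) - 1/(2*(-4 - (9 - 6))))² = (-½ + (-4 - 1*3) - 1/(2*(-4 - 1*3)))² = (-½ + (-4 - 3) - 1/(2*(-4 - 3)))² = (-½ - 7 - ½/(-7))² = (-½ - 7 - ½*(-⅐))² = (-½ - 7 + 1/14)² = (-52/7)² = 2704/49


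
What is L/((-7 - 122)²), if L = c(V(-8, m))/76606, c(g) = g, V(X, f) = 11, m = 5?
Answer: 11/1274800446 ≈ 8.6288e-9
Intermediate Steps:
L = 11/76606 ≈ 0.00014359
L/((-7 - 122)²) = 11/(76606*((-7 - 122)²)) = 11/(76606*((-129)²)) = (11/76606)/16641 = (11/76606)*(1/16641) = 11/1274800446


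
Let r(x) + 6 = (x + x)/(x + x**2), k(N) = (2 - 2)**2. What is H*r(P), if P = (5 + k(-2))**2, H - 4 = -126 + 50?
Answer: 5544/13 ≈ 426.46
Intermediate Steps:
k(N) = 0 (k(N) = 0**2 = 0)
H = -72 (H = 4 + (-126 + 50) = 4 - 76 = -72)
P = 25 (P = (5 + 0)**2 = 5**2 = 25)
r(x) = -6 + 2*x/(x + x**2) (r(x) = -6 + (x + x)/(x + x**2) = -6 + (2*x)/(x + x**2) = -6 + 2*x/(x + x**2))
H*r(P) = -144*(-2 - 3*25)/(1 + 25) = -144*(-2 - 75)/26 = -144*(-77)/26 = -72*(-77/13) = 5544/13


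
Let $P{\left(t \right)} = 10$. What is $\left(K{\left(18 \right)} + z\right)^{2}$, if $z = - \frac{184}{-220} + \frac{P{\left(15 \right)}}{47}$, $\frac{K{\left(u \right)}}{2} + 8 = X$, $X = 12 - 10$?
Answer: $\frac{801342864}{6682225} \approx 119.92$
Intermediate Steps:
$X = 2$
$K{\left(u \right)} = -12$ ($K{\left(u \right)} = -16 + 2 \cdot 2 = -16 + 4 = -12$)
$z = \frac{2712}{2585}$ ($z = - \frac{184}{-220} + \frac{10}{47} = \left(-184\right) \left(- \frac{1}{220}\right) + 10 \cdot \frac{1}{47} = \frac{46}{55} + \frac{10}{47} = \frac{2712}{2585} \approx 1.0491$)
$\left(K{\left(18 \right)} + z\right)^{2} = \left(-12 + \frac{2712}{2585}\right)^{2} = \left(- \frac{28308}{2585}\right)^{2} = \frac{801342864}{6682225}$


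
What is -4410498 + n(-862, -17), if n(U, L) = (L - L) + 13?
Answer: -4410485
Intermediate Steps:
n(U, L) = 13 (n(U, L) = 0 + 13 = 13)
-4410498 + n(-862, -17) = -4410498 + 13 = -4410485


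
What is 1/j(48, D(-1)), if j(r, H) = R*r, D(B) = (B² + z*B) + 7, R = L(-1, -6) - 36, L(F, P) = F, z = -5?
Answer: -1/1776 ≈ -0.00056306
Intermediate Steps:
R = -37 (R = -1 - 36 = -37)
D(B) = 7 + B² - 5*B (D(B) = (B² - 5*B) + 7 = 7 + B² - 5*B)
j(r, H) = -37*r
1/j(48, D(-1)) = 1/(-37*48) = 1/(-1776) = -1/1776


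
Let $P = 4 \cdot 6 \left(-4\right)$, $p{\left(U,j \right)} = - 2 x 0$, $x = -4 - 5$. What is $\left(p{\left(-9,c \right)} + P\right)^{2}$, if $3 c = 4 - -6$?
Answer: $9216$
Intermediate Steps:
$c = \frac{10}{3}$ ($c = \frac{4 - -6}{3} = \frac{4 + 6}{3} = \frac{1}{3} \cdot 10 = \frac{10}{3} \approx 3.3333$)
$x = -9$ ($x = -4 - 5 = -9$)
$p{\left(U,j \right)} = 0$ ($p{\left(U,j \right)} = \left(-2\right) \left(-9\right) 0 = 18 \cdot 0 = 0$)
$P = -96$ ($P = 24 \left(-4\right) = -96$)
$\left(p{\left(-9,c \right)} + P\right)^{2} = \left(0 - 96\right)^{2} = \left(-96\right)^{2} = 9216$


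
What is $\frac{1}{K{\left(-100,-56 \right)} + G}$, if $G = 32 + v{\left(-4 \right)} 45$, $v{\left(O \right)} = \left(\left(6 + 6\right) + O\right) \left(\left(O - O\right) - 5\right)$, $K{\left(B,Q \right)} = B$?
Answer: $- \frac{1}{1868} \approx -0.00053533$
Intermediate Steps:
$v{\left(O \right)} = -60 - 5 O$ ($v{\left(O \right)} = \left(12 + O\right) \left(0 - 5\right) = \left(12 + O\right) \left(-5\right) = -60 - 5 O$)
$G = -1768$ ($G = 32 + \left(-60 - -20\right) 45 = 32 + \left(-60 + 20\right) 45 = 32 - 1800 = -1768$)
$\frac{1}{K{\left(-100,-56 \right)} + G} = \frac{1}{-100 - 1768} = \frac{1}{-1868} = - \frac{1}{1868}$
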